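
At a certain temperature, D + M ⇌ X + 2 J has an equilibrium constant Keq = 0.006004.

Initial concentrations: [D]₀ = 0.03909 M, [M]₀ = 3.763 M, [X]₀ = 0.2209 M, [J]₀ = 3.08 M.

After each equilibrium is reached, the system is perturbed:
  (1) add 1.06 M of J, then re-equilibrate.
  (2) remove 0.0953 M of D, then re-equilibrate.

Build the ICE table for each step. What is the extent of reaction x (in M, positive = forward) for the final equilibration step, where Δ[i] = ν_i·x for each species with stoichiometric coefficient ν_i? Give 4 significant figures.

Q₀ = 14.25 vs Keq = 0.006004 ⇒ Q>K, reverse
Step 1:
                   D          M          X          J
  I          0.03909      3.763     0.2209       3.08
  C             0.22       0.22      -0.22      -0.44
  E           0.2591      3.983 8.8904e-04       2.64
  solve Keq expr → x = -0.22; check Q = 0.006004
Then add 1.06 M of J.
Step 2:
                   D          M          X          J
  I           0.2591      3.983 8.8904e-04        3.7
  C       4.3541e-04 4.3541e-04 -4.3541e-04 -8.7081e-04
  E           0.2595      3.983 4.5363e-04      3.699
  solve Keq expr → x = -4.3541e-04; check Q = 0.006004
Then remove 0.0953 M of D.
Step 3:
                   D          M          X          J
  I           0.1642      3.983 4.5363e-04      3.699
  C       1.6622e-04 1.6622e-04 -1.6622e-04 -3.3243e-04
  E           0.1644      3.984 2.8742e-04      3.699
  solve Keq expr → x = -1.6622e-04; check Q = 0.006004

x = -1.6622e-04 M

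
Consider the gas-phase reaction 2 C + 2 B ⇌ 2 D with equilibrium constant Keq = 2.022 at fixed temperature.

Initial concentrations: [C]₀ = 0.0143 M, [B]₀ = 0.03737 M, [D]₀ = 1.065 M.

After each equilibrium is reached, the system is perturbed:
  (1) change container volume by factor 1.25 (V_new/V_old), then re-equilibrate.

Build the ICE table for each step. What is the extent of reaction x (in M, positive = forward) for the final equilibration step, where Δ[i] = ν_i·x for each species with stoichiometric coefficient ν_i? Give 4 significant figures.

Q₀ = 3.9717e+06 vs Keq = 2.022 ⇒ Q>K, reverse
Step 1:
                    C           B           D
  I            0.0143     0.03737       1.065
  C            0.5664      0.5664     -0.5664
  E            0.5807      0.6038      0.4986
  solve Keq expr → x = -0.2832; check Q = 2.022
Then change container volume by factor 1.25 (V_new/V_old).
Step 2:
                    C           B           D
  I            0.4646       0.483      0.3989
  C           0.03331     0.03331    -0.03331
  E            0.4979      0.5163      0.3656
  solve Keq expr → x = -0.01666; check Q = 2.022

x = -0.01666 M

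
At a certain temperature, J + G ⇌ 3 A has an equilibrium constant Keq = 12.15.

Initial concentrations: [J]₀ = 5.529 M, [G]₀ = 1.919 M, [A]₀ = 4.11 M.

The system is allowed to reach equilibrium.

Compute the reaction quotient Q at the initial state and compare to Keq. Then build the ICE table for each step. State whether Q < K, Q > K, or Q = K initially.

Q₀ = 6.543; Q < K (proceeds forward)

Q₀ = 6.543 vs Keq = 12.15 ⇒ Q<K, forward
Step 1:
                  J         G         A
  Initial     5.529     1.919      4.11
  Change    -0.2237   -0.2237     0.671
  Equil       5.305     1.695     4.781
  solve Keq expr → x = 0.2237; check Q = 12.15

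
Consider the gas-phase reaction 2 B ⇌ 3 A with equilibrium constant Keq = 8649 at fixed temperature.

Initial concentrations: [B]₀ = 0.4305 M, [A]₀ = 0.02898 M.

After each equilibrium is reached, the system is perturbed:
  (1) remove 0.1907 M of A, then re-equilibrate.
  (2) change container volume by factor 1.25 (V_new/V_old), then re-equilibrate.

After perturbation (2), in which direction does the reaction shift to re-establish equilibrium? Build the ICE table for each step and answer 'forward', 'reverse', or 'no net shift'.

Q₀ = 1.3133e-04 vs Keq = 8649 ⇒ Q<K, forward
Step 1:
                   B          A
  I           0.4305    0.02898
  C          -0.4247      0.637
  E         0.005844      0.666
  solve Keq expr → x = 0.2123; check Q = 8649
Then remove 0.1907 M of A.
Step 2:
                   B          A
  I         0.005844     0.4753
  C        -0.002283   0.003424
  E         0.003561     0.4787
  solve Keq expr → x = 0.001141; check Q = 8649
Then change container volume by factor 1.25 (V_new/V_old).
Step 3:
                   B          A
  I         0.002849      0.383
  C       -2.9633e-04 4.4450e-04
  E         0.002553     0.3834
  solve Keq expr → x = 1.4817e-04; check Q = 8649

Direction: forward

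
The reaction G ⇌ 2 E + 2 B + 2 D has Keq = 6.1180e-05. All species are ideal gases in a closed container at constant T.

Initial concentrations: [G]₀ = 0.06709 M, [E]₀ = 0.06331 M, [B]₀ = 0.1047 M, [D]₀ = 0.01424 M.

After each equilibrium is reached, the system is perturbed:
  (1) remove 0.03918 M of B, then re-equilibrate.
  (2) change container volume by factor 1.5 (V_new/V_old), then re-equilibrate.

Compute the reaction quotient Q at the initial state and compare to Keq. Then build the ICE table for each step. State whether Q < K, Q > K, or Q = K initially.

Q₀ = 1.3280e-07 vs Keq = 6.1180e-05 ⇒ Q<K, forward
Step 1:
                   G          E          B          D
  init       0.06709    0.06331     0.1047    0.01424
  Δ         -0.02999    0.05997    0.05997    0.05997
  eq          0.0371     0.1233     0.1647    0.07421
  solve Keq expr → x = 0.02999; check Q = 6.1180e-05
Then remove 0.03918 M of B.
Step 2:
                   G          E          B          D
  init        0.0371     0.1233     0.1255    0.07421
  Δ        -0.003823   0.007645   0.007645   0.007645
  eq         0.03328     0.1309     0.1331    0.08186
  solve Keq expr → x = 0.003823; check Q = 6.1180e-05
Then change container volume by factor 1.5 (V_new/V_old).
Step 3:
                   G          E          B          D
  init       0.02219    0.08729    0.08876    0.05457
  Δ        -0.009927    0.01985    0.01985    0.01985
  eq         0.01226     0.1071     0.1086    0.07443
  solve Keq expr → x = 0.009927; check Q = 6.1180e-05

Q₀ = 1.3280e-07; Q < K (proceeds forward)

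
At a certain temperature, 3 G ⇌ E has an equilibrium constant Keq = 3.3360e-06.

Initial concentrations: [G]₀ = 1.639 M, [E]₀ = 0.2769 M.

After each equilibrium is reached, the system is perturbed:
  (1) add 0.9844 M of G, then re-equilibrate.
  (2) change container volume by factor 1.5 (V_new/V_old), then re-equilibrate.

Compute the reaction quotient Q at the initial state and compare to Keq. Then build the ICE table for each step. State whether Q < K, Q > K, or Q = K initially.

Q₀ = 0.06289; Q > K (proceeds reverse)

Q₀ = 0.06289 vs Keq = 3.3360e-06 ⇒ Q>K, reverse
Step 1:
                    G           E
  init          1.639      0.2769
  Δ            0.8305     -0.2768
  eq             2.47  5.0243e-05
  solve Keq expr → x = -0.2768; check Q = 3.3360e-06
Then add 0.9844 M of G.
Step 2:
                    G           E
  init          3.454  5.0243e-05
  Δ       -2.6155e-04  8.7185e-05
  eq            3.454  1.3743e-04
  solve Keq expr → x = 8.7185e-05; check Q = 3.3360e-06
Then change container volume by factor 1.5 (V_new/V_old).
Step 3:
                    G           E
  init          2.302  9.1619e-05
  Δ        1.5267e-04 -5.0891e-05
  eq            2.303  4.0728e-05
  solve Keq expr → x = -5.0891e-05; check Q = 3.3360e-06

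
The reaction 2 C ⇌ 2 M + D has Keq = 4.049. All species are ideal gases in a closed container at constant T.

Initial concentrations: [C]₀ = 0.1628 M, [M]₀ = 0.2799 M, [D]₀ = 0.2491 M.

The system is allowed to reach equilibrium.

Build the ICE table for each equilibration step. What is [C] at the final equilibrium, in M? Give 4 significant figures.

Q₀ = 0.7363 vs Keq = 4.049 ⇒ Q<K, forward
Step 1:
                    C           M           D
  I            0.1628      0.2799      0.2491
  C          -0.07009     0.07009     0.03504
  E           0.09271        0.35      0.2841
  solve Keq expr → x = 0.03504; check Q = 4.049

[C]_eq = 0.09271 M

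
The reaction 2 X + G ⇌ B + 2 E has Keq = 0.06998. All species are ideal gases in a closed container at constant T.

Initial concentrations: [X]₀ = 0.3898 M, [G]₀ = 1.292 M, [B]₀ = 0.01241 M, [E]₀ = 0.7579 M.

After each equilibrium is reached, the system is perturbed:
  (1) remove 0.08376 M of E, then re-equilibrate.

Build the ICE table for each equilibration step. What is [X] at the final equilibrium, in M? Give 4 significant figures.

[X]_eq = 0.3655 M

Q₀ = 0.03631 vs Keq = 0.06998 ⇒ Q<K, forward
Step 1:
                  X         G         B         E
  I          0.3898     1.292   0.01241    0.7579
  C        -0.01682  -0.00841   0.00841   0.01682
  E           0.373     1.284   0.02082    0.7747
  solve Keq expr → x = 0.00841; check Q = 0.06998
Then remove 0.08376 M of E.
Step 2:
                  X         G         B         E
  I           0.373     1.284   0.02082     0.691
  C       -0.007434 -0.003717  0.003717  0.007434
  E          0.3655      1.28   0.02454    0.6984
  solve Keq expr → x = 0.003717; check Q = 0.06998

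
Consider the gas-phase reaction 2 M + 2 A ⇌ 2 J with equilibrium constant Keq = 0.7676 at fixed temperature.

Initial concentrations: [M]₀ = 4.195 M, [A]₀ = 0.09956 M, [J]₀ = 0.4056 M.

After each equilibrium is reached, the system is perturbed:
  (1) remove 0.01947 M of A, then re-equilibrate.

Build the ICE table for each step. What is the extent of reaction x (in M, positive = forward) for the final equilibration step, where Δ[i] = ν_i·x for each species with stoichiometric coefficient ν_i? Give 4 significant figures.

Q₀ = 0.9431 vs Keq = 0.7676 ⇒ Q>K, reverse
Step 1:
                    M           A           J
  init          4.195     0.09956      0.4056
  Δ          0.008319    0.008319   -0.008319
  eq            4.203      0.1079      0.3973
  solve Keq expr → x = -0.00416; check Q = 0.7676
Then remove 0.01947 M of A.
Step 2:
                    M           A           J
  init          4.203     0.08841      0.3973
  Δ           0.01502     0.01502    -0.01502
  eq            4.218      0.1034      0.3823
  solve Keq expr → x = -0.007511; check Q = 0.7676

x = -0.007511 M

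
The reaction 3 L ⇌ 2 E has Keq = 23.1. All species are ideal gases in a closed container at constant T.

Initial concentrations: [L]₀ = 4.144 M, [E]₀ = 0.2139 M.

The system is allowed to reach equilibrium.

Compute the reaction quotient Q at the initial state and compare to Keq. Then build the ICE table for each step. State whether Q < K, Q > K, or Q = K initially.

Q₀ = 6.4293e-04 vs Keq = 23.1 ⇒ Q<K, forward
Step 1:
                  L         E
  I           4.144    0.2139
  C           -3.49     2.327
  E          0.6538     2.541
  solve Keq expr → x = 1.163; check Q = 23.1

Q₀ = 6.4293e-04; Q < K (proceeds forward)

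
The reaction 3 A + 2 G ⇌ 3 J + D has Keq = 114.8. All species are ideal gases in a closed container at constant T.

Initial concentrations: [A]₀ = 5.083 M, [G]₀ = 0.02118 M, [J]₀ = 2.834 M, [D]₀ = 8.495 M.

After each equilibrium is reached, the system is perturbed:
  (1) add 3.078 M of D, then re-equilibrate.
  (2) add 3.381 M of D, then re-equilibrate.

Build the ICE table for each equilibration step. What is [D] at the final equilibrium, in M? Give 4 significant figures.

[D]_eq = 14.9 M

Q₀ = 3282 vs Keq = 114.8 ⇒ Q>K, reverse
Step 1:
                    A           G           J           D
  I             5.083     0.02118       2.834       8.495
  C            0.1214     0.08094     -0.1214    -0.04047
  E             5.204      0.1021       2.713       8.455
  solve Keq expr → x = -0.04047; check Q = 114.8
Then add 3.078 M of D.
Step 2:
                    A           G           J           D
  I             5.204      0.1021       2.713       11.53
  C           0.02233     0.01489    -0.02233   -0.007444
  E             5.227       0.117        2.69       11.53
  solve Keq expr → x = -0.007444; check Q = 114.8
Then add 3.381 M of D.
Step 3:
                    A           G           J           D
  I             5.227       0.117        2.69       14.91
  C            0.0206     0.01373     -0.0206   -0.006865
  E             5.247      0.1307        2.67        14.9
  solve Keq expr → x = -0.006865; check Q = 114.8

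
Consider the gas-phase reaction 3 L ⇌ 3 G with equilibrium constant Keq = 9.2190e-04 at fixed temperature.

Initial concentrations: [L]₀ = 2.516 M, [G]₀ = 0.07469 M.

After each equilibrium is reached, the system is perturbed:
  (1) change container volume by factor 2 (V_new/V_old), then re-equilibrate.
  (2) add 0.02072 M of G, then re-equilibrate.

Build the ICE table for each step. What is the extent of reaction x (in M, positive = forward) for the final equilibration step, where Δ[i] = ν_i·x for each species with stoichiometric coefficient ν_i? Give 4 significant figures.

x = -0.006294 M

Q₀ = 2.6161e-05 vs Keq = 9.2190e-04 ⇒ Q<K, forward
Step 1:
                  L         G
  I           2.516   0.07469
  C         -0.1551    0.1551
  E           2.361    0.2298
  solve Keq expr → x = 0.0517; check Q = 9.2190e-04
Then change container volume by factor 2 (V_new/V_old).
Step 2:
                  L         G
  I            1.18    0.1149
  C               0         0
  E            1.18    0.1149
  solve Keq expr → x = 0; check Q = 9.2190e-04
Then add 0.02072 M of G.
Step 3:
                  L         G
  I            1.18    0.1356
  C         0.01888  -0.01888
  E           1.199    0.1167
  solve Keq expr → x = -0.006294; check Q = 9.2190e-04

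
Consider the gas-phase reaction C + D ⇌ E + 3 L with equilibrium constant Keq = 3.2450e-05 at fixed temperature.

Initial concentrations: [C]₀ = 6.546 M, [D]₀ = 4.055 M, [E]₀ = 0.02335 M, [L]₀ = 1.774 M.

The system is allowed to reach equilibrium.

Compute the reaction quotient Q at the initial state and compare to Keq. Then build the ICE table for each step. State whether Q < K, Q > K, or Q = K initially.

Q₀ = 0.004911; Q > K (proceeds reverse)

Q₀ = 0.004911 vs Keq = 3.2450e-05 ⇒ Q>K, reverse
Step 1:
                    C           D           E           L
  I             6.546       4.055     0.02335       1.774
  C           0.02317     0.02317    -0.02317    -0.06952
  E             6.569       4.078  1.7556e-04       1.704
  solve Keq expr → x = -0.02317; check Q = 3.2450e-05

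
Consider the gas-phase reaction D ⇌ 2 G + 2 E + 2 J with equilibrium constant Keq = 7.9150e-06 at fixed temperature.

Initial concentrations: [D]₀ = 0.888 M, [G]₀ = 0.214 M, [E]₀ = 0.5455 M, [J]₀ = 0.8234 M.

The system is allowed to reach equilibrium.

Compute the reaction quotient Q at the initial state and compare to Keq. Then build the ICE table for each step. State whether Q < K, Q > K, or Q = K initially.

Q₀ = 0.0104 vs Keq = 7.9150e-06 ⇒ Q>K, reverse
Step 1:
                  D         G         E         J
  I           0.888     0.214    0.5455    0.8234
  C          0.1005    -0.201    -0.201    -0.201
  E          0.9885   0.01304    0.3445    0.6224
  solve Keq expr → x = -0.1005; check Q = 7.9150e-06

Q₀ = 0.0104; Q > K (proceeds reverse)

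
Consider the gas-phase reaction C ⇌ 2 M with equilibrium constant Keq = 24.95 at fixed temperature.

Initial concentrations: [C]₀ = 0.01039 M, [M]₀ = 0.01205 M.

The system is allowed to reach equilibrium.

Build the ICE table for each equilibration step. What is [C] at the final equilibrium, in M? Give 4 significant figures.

Q₀ = 0.01398 vs Keq = 24.95 ⇒ Q<K, forward
Step 1:
                    C           M
  init        0.01039     0.01205
  Δ          -0.01035     0.02069
  eq       4.2973e-05     0.03274
  solve Keq expr → x = 0.01035; check Q = 24.95

[C]_eq = 4.2973e-05 M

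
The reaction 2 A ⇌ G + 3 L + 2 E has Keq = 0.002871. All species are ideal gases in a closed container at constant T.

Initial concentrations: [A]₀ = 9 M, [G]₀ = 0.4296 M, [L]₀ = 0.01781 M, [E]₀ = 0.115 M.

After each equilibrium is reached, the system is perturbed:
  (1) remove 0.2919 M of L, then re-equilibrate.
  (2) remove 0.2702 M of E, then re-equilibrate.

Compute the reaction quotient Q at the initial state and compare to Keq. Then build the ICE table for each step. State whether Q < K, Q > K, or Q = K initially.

Q₀ = 3.9625e-10; Q < K (proceeds forward)

Q₀ = 3.9625e-10 vs Keq = 0.002871 ⇒ Q<K, forward
Step 1:
                   A          G          L          E
  I                9     0.4296    0.01781      0.115
  C          -0.5602     0.2801     0.8403     0.5602
  E             8.44     0.7097     0.8582     0.6752
  solve Keq expr → x = 0.2801; check Q = 0.002871
Then remove 0.2919 M of L.
Step 2:
                   A          G          L          E
  I             8.44     0.7097     0.5663     0.6752
  C          -0.1181    0.05906     0.1772     0.1181
  E            8.322     0.7688     0.7434     0.7933
  solve Keq expr → x = 0.05906; check Q = 0.002871
Then remove 0.2702 M of E.
Step 3:
                   A          G          L          E
  I            8.322     0.7688     0.7434     0.5231
  C         -0.08312    0.04156     0.1247    0.08312
  E            8.239     0.8103     0.8681     0.6063
  solve Keq expr → x = 0.04156; check Q = 0.002871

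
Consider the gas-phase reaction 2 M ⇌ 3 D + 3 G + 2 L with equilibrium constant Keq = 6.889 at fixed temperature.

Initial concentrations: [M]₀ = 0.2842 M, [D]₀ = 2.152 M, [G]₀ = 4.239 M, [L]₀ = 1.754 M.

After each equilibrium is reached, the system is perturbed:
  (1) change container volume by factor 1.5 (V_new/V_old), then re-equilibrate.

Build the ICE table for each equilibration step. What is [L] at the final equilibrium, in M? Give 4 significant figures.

[L]_eq = 0.7353 M

Q₀ = 2.8915e+04 vs Keq = 6.889 ⇒ Q>K, reverse
Step 1:
                   M          D          G          L
  I           0.2842      2.152      4.239      1.754
  C           0.8944     -1.342     -1.342    -0.8944
  E            1.179     0.8105      2.897     0.8596
  solve Keq expr → x = -0.4472; check Q = 6.889
Then change container volume by factor 1.5 (V_new/V_old).
Step 2:
                   M          D          G          L
  I           0.7857     0.5403      1.932     0.5731
  C          -0.1622     0.2434     0.2434     0.1622
  E           0.6235     0.7837      2.175     0.7353
  solve Keq expr → x = 0.08112; check Q = 6.889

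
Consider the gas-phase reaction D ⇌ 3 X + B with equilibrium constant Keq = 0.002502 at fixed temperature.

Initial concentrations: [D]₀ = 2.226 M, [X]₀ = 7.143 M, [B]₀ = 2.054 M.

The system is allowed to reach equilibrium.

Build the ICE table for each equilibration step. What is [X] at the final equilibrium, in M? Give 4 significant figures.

[X]_eq = 1.012 M

Q₀ = 336.3 vs Keq = 0.002502 ⇒ Q>K, reverse
Step 1:
                   D          X          B
  init         2.226      7.143      2.054
  Δ            2.044     -6.131     -2.044
  eq            4.27      1.012    0.01031
  solve Keq expr → x = -2.044; check Q = 0.002502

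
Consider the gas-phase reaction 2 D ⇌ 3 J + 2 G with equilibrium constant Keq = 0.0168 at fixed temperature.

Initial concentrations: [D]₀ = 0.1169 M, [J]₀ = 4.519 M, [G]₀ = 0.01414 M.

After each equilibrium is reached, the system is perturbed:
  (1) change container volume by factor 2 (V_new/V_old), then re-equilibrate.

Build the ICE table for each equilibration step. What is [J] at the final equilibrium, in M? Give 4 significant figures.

Q₀ = 1.35 vs Keq = 0.0168 ⇒ Q>K, reverse
Step 1:
                   D          J          G
  Initial     0.1169      4.519    0.01414
  Change     0.01238   -0.01858   -0.01238
  Equil       0.1293        4.5   0.001755
  solve Keq expr → x = -0.006192; check Q = 0.0168
Then change container volume by factor 2 (V_new/V_old).
Step 2:
                   D          J          G
  Initial    0.06464       2.25 8.7759e-04
  Change   -0.001542   0.002313   0.001542
  Equil       0.0631      2.253   0.002419
  solve Keq expr → x = 7.7084e-04; check Q = 0.0168

[J]_eq = 2.253 M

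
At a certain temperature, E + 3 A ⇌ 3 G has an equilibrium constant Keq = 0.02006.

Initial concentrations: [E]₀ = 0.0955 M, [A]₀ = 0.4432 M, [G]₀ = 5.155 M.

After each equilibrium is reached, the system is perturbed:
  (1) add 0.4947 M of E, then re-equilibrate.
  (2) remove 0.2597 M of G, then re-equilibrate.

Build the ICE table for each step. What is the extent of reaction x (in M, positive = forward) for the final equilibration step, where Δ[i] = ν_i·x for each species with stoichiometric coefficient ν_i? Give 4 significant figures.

x = 0.06119 M

Q₀ = 1.6477e+04 vs Keq = 0.02006 ⇒ Q>K, reverse
Step 1:
                    E           A           G
  Initial      0.0955      0.4432       5.155
  Change        1.285       3.855      -3.855
  Equil          1.38       4.298         1.3
  solve Keq expr → x = -1.285; check Q = 0.02006
Then add 0.4947 M of E.
Step 2:
                    E           A           G
  Initial       1.875       4.298         1.3
  Change     -0.03283     -0.0985      0.0985
  Equil         1.842       4.199       1.399
  solve Keq expr → x = 0.03283; check Q = 0.02006
Then remove 0.2597 M of G.
Step 3:
                    E           A           G
  Initial       1.842       4.199       1.139
  Change     -0.06119     -0.1836      0.1836
  Equil         1.781       4.016       1.323
  solve Keq expr → x = 0.06119; check Q = 0.02006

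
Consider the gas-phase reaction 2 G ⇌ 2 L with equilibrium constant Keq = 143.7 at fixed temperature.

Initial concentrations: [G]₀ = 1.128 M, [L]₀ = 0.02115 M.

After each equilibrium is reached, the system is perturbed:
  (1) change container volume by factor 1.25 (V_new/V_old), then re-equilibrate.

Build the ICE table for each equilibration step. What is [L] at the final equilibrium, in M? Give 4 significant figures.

Q₀ = 3.5156e-04 vs Keq = 143.7 ⇒ Q<K, forward
Step 1:
                    G           L
  I             1.128     0.02115
  C             -1.04        1.04
  E           0.08848       1.061
  solve Keq expr → x = 0.5198; check Q = 143.7
Then change container volume by factor 1.25 (V_new/V_old).
Step 2:
                    G           L
  I           0.07079      0.8485
  C                 0           0
  E           0.07079      0.8485
  solve Keq expr → x = 0; check Q = 143.7

[L]_eq = 0.8485 M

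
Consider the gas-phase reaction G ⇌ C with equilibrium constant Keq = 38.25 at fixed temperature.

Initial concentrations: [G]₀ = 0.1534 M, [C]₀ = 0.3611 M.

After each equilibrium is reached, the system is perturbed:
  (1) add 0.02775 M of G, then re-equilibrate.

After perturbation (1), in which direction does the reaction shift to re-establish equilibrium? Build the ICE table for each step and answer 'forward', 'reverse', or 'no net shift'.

Q₀ = 2.354 vs Keq = 38.25 ⇒ Q<K, forward
Step 1:
                    G           C
  Initial      0.1534      0.3611
  Change      -0.1403      0.1403
  Equil       0.01311      0.5014
  solve Keq expr → x = 0.1403; check Q = 38.25
Then add 0.02775 M of G.
Step 2:
                    G           C
  Initial     0.04086      0.5014
  Change     -0.02704     0.02704
  Equil       0.01382      0.5284
  solve Keq expr → x = 0.02704; check Q = 38.25

Direction: forward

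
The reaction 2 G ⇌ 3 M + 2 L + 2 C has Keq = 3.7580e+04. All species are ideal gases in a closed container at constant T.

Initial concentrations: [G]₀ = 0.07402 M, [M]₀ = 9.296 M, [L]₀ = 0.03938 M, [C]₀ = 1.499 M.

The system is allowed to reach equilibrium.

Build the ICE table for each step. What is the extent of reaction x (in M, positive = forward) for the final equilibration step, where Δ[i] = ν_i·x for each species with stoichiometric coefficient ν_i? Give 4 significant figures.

Q₀ = 510.9 vs Keq = 3.7580e+04 ⇒ Q<K, forward
Step 1:
                   G          M          L          C
  init       0.07402      9.296    0.03938      1.499
  Δ         -0.05283    0.07925    0.05283    0.05283
  eq         0.02119      9.375    0.09221      1.552
  solve Keq expr → x = 0.02642; check Q = 3.7580e+04

x = 0.02642 M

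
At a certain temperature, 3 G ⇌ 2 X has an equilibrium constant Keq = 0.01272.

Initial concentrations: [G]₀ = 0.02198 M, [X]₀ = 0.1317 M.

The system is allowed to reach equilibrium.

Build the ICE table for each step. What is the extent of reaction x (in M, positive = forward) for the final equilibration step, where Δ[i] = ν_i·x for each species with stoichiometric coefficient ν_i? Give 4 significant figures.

x = -0.06066 M

Q₀ = 1633 vs Keq = 0.01272 ⇒ Q>K, reverse
Step 1:
                    G           X
  Initial     0.02198      0.1317
  Change        0.182     -0.1213
  Equil        0.2039     0.01039
  solve Keq expr → x = -0.06066; check Q = 0.01272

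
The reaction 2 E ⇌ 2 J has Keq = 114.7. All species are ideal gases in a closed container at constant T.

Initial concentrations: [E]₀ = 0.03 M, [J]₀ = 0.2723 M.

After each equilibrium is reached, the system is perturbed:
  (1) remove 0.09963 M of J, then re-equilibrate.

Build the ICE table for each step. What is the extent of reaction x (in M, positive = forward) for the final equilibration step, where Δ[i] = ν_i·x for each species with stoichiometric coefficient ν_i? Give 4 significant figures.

x = 0.004254 M

Q₀ = 82.39 vs Keq = 114.7 ⇒ Q<K, forward
Step 1:
                   E          J
  Initial       0.03     0.2723
  Change   -0.004184   0.004184
  Equil      0.02582     0.2765
  solve Keq expr → x = 0.002092; check Q = 114.7
Then remove 0.09963 M of J.
Step 2:
                   E          J
  Initial    0.02582     0.1769
  Change   -0.008508   0.008508
  Equil      0.01731     0.1854
  solve Keq expr → x = 0.004254; check Q = 114.7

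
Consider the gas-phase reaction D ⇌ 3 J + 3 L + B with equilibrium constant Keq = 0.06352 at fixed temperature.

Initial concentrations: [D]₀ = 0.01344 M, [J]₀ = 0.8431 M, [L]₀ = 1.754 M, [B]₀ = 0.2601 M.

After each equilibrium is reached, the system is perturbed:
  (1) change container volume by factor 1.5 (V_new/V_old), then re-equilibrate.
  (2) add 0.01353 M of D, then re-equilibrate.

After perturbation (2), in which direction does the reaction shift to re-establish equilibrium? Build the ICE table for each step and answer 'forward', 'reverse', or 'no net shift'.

Direction: forward

Q₀ = 62.58 vs Keq = 0.06352 ⇒ Q>K, reverse
Step 1:
                   D          J          L          B
  init       0.01344     0.8431      1.754     0.2601
  Δ           0.1578    -0.4733    -0.4733    -0.1578
  eq          0.1712     0.3698      1.281     0.1023
  solve Keq expr → x = -0.1578; check Q = 0.06352
Then change container volume by factor 1.5 (V_new/V_old).
Step 2:
                   D          J          L          B
  init        0.1141     0.2466     0.8538    0.06823
  Δ         -0.03922     0.1176     0.1176    0.03922
  eq         0.07492     0.3642     0.9715     0.1074
  solve Keq expr → x = 0.03922; check Q = 0.06352
Then add 0.01353 M of D.
Step 3:
                   D          J          L          B
  init       0.08845     0.3642     0.9715     0.1074
  Δ        -0.003057   0.009171   0.009171   0.003057
  eq         0.08539     0.3734     0.9806     0.1105
  solve Keq expr → x = 0.003057; check Q = 0.06352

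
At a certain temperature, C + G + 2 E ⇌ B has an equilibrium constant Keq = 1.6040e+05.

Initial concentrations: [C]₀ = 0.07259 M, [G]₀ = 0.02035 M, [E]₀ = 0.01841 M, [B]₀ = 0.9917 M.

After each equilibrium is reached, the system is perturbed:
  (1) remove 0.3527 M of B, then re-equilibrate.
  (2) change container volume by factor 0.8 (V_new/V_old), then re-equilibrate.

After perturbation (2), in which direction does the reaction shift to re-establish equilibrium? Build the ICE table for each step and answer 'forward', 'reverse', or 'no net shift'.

Q₀ = 1.9808e+06 vs Keq = 1.6040e+05 ⇒ Q>K, reverse
Step 1:
                   C          G          E          B
  init       0.07259    0.02035    0.01841     0.9917
  Δ          0.01361    0.01361    0.02723   -0.01361
  eq          0.0862    0.03396    0.04564     0.9781
  solve Keq expr → x = -0.01361; check Q = 1.6040e+05
Then remove 0.3527 M of B.
Step 2:
                   C          G          E          B
  init        0.0862    0.03396    0.04564     0.6254
  Δ        -0.003221  -0.003221  -0.006442   0.003221
  eq         0.08298    0.03074    0.03919     0.6286
  solve Keq expr → x = 0.003221; check Q = 1.6040e+05
Then change container volume by factor 0.8 (V_new/V_old).
Step 3:
                   C          G          E          B
  init        0.1037    0.03843    0.04899     0.7858
  Δ        -0.005123  -0.005123   -0.01025   0.005123
  eq         0.09861    0.03331    0.03875     0.7909
  solve Keq expr → x = 0.005123; check Q = 1.6040e+05

Direction: forward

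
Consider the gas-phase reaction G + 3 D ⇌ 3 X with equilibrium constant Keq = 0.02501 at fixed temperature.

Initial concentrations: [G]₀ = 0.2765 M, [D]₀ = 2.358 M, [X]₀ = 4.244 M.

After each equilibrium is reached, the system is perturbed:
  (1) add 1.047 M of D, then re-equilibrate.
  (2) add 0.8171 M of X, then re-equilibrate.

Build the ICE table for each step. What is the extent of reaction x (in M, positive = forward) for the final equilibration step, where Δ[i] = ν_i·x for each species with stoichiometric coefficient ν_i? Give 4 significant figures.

x = -0.1831 M

Q₀ = 21.09 vs Keq = 0.02501 ⇒ Q>K, reverse
Step 1:
                   G          D          X
  I           0.2765      2.358      4.244
  C            0.896      2.688     -2.688
  E            1.172      5.046      1.556
  solve Keq expr → x = -0.896; check Q = 0.02501
Then add 1.047 M of D.
Step 2:
                   G          D          X
  I            1.172      6.093      1.556
  C         -0.07253    -0.2176     0.2176
  E              1.1      5.875      1.774
  solve Keq expr → x = 0.07253; check Q = 0.02501
Then add 0.8171 M of X.
Step 3:
                   G          D          X
  I              1.1      5.875      2.591
  C           0.1831     0.5492    -0.5492
  E            1.283      6.425      2.042
  solve Keq expr → x = -0.1831; check Q = 0.02501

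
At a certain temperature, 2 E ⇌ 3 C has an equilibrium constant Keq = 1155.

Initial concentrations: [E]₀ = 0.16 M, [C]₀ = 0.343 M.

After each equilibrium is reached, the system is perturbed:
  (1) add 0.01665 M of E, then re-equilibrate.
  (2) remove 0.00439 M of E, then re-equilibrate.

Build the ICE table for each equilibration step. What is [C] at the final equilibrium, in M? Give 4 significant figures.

[C]_eq = 0.5818 M

Q₀ = 1.576 vs Keq = 1155 ⇒ Q<K, forward
Step 1:
                   E          C
  Initial       0.16      0.343
  Change     -0.1475     0.2213
  Equil      0.01247     0.5643
  solve Keq expr → x = 0.07376; check Q = 1155
Then add 0.01665 M of E.
Step 2:
                   E          C
  Initial    0.02912     0.5643
  Change    -0.01585    0.02378
  Equil      0.01327     0.5881
  solve Keq expr → x = 0.007927; check Q = 1155
Then remove 0.00439 M of E.
Step 3:
                   E          C
  Initial   0.008879     0.5881
  Change    0.004178  -0.006268
  Equil      0.01306     0.5818
  solve Keq expr → x = -0.002089; check Q = 1155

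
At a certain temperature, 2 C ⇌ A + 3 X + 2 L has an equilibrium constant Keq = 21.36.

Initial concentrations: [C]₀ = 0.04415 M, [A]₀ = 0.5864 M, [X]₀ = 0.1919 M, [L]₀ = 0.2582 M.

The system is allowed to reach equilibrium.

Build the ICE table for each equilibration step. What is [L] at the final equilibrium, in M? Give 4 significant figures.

[L]_eq = 0.2962 M

Q₀ = 0.1417 vs Keq = 21.36 ⇒ Q<K, forward
Step 1:
                   C          A          X          L
  Initial    0.04415     0.5864     0.1919     0.2582
  Change    -0.03796    0.01898    0.05694    0.03796
  Equil     0.006189     0.6054     0.2488     0.2962
  solve Keq expr → x = 0.01898; check Q = 21.36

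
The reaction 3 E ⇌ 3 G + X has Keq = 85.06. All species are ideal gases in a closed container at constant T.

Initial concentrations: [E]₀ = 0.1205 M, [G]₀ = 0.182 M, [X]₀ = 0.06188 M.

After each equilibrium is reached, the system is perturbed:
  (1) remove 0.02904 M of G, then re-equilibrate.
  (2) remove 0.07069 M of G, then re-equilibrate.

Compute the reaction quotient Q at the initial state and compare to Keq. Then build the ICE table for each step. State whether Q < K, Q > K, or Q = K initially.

Q₀ = 0.2132; Q < K (proceeds forward)

Q₀ = 0.2132 vs Keq = 85.06 ⇒ Q<K, forward
Step 1:
                   E          G          X
  init        0.1205      0.182    0.06188
  Δ         -0.09228    0.09228    0.03076
  eq         0.02822     0.2743    0.09264
  solve Keq expr → x = 0.03076; check Q = 85.06
Then remove 0.02904 M of G.
Step 2:
                   E          G          X
  init       0.02822     0.2452    0.09264
  Δ        -0.002636   0.002636 8.7874e-04
  eq         0.02558     0.2479    0.09352
  solve Keq expr → x = 8.7874e-04; check Q = 85.06
Then remove 0.07069 M of G.
Step 3:
                   E          G          X
  init       0.02558     0.1772    0.09352
  Δ        -0.006482   0.006482   0.002161
  eq          0.0191     0.1837    0.09568
  solve Keq expr → x = 0.002161; check Q = 85.06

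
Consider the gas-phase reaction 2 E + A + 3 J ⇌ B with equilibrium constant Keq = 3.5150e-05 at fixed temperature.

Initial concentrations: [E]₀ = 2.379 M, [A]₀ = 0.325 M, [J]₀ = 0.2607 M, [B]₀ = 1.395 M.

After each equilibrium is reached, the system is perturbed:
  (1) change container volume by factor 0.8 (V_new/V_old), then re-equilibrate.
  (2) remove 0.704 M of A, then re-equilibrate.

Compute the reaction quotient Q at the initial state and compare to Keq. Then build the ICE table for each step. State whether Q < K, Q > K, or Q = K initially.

Q₀ = 42.8; Q > K (proceeds reverse)

Q₀ = 42.8 vs Keq = 3.5150e-05 ⇒ Q>K, reverse
Step 1:
                    E           A           J           B
  init          2.379       0.325      0.2607       1.395
  Δ              2.59       1.295       3.885      -1.295
  eq            4.969        1.62       4.145      0.1001
  solve Keq expr → x = -1.295; check Q = 3.5150e-05
Then change container volume by factor 0.8 (V_new/V_old).
Step 2:
                    E           A           J           B
  init          6.211       2.025       5.182      0.1252
  Δ           -0.2648     -0.1324     -0.3972      0.1324
  eq            5.946       1.892       4.784      0.2576
  solve Keq expr → x = 0.1324; check Q = 3.5150e-05
Then remove 0.704 M of A.
Step 3:
                    E           A           J           B
  init          5.946       1.188       4.784      0.2576
  Δ              0.12        0.06        0.18       -0.06
  eq            6.066       1.248       4.964      0.1976
  solve Keq expr → x = -0.06; check Q = 3.5150e-05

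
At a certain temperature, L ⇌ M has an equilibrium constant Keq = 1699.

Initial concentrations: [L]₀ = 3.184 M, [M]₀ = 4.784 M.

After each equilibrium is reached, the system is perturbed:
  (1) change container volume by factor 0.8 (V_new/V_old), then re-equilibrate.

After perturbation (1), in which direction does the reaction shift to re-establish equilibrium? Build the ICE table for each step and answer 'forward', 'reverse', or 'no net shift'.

Direction: no net shift

Q₀ = 1.503 vs Keq = 1699 ⇒ Q<K, forward
Step 1:
                  L         M
  init        3.184     4.784
  Δ          -3.179     3.179
  eq       0.004687     7.963
  solve Keq expr → x = 3.179; check Q = 1699
Then change container volume by factor 0.8 (V_new/V_old).
Step 2:
                  L         M
  init     0.005859     9.954
  Δ               0         0
  eq       0.005859     9.954
  solve Keq expr → x = 0; check Q = 1699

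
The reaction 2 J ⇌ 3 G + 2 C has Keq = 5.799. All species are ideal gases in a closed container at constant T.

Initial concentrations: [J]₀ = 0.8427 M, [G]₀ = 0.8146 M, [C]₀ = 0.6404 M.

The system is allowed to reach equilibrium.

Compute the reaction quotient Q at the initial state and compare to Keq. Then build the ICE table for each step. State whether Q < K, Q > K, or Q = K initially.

Q₀ = 0.3122 vs Keq = 5.799 ⇒ Q<K, forward
Step 1:
                    J           G           C
  I            0.8427      0.8146      0.6404
  C           -0.2951      0.4426      0.2951
  E            0.5476       1.257      0.9355
  solve Keq expr → x = 0.1475; check Q = 5.799

Q₀ = 0.3122; Q < K (proceeds forward)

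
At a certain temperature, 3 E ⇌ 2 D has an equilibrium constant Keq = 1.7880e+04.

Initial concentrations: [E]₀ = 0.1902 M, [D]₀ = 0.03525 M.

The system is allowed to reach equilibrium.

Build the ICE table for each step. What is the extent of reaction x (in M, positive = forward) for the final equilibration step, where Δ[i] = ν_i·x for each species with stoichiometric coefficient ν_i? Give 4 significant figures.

Q₀ = 0.1806 vs Keq = 1.7880e+04 ⇒ Q<K, forward
Step 1:
                   E          D
  I           0.1902    0.03525
  C          -0.1792     0.1195
  E          0.01102     0.1547
  solve Keq expr → x = 0.05973; check Q = 1.7880e+04

x = 0.05973 M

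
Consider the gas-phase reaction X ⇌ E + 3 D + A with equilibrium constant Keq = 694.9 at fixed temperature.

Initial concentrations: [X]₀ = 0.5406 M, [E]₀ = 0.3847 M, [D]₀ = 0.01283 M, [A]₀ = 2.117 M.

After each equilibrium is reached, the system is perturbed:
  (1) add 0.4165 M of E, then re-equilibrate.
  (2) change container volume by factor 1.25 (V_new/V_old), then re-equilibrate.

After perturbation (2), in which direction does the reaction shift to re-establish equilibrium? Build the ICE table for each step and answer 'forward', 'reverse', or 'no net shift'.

Direction: forward

Q₀ = 3.1816e-06 vs Keq = 694.9 ⇒ Q<K, forward
Step 1:
                    X           E           D           A
  init         0.5406      0.3847     0.01283       2.117
  Δ           -0.5266      0.5266        1.58      0.5266
  eq            0.014      0.9113       1.593       2.644
  solve Keq expr → x = 0.5266; check Q = 694.9
Then add 0.4165 M of E.
Step 2:
                    X           E           D           A
  init          0.014       1.328       1.593       2.644
  Δ          0.005632   -0.005632     -0.0169   -0.005632
  eq          0.01964       1.322       1.576       2.638
  solve Keq expr → x = -0.005632; check Q = 694.9
Then change container volume by factor 1.25 (V_new/V_old).
Step 3:
                    X           E           D           A
  init        0.01571       1.058       1.261        2.11
  Δ         -0.008778    0.008778     0.02633    0.008778
  eq         0.006932       1.067       1.287       2.119
  solve Keq expr → x = 0.008778; check Q = 694.9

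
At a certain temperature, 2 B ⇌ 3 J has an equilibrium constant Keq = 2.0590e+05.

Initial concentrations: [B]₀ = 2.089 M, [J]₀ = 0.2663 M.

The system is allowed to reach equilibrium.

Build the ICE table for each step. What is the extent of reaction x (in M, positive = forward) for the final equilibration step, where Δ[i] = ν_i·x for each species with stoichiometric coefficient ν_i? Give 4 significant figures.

x = 1.038 M

Q₀ = 0.004327 vs Keq = 2.0590e+05 ⇒ Q<K, forward
Step 1:
                   B          J
  I            2.089     0.2663
  C           -2.075      3.113
  E          0.01369      3.379
  solve Keq expr → x = 1.038; check Q = 2.0590e+05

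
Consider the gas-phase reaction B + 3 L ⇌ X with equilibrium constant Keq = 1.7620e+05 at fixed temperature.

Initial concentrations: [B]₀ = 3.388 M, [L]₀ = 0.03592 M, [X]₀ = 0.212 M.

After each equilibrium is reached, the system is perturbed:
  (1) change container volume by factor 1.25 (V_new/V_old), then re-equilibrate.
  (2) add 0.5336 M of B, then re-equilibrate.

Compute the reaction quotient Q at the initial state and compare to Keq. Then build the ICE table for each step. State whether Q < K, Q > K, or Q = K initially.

Q₀ = 1350 vs Keq = 1.7620e+05 ⇒ Q<K, forward
Step 1:
                   B          L          X
  Initial      3.388    0.03592      0.212
  Change   -0.009576   -0.02873   0.009576
  Equil        3.378   0.007193     0.2216
  solve Keq expr → x = 0.009576; check Q = 1.7620e+05
Then change container volume by factor 1.25 (V_new/V_old).
Step 2:
                   B          L          X
  Initial      2.703   0.005755     0.1773
  Change  4.7726e-04   0.001432 -4.7726e-04
  Equil        2.703   0.007187     0.1768
  solve Keq expr → x = -4.7726e-04; check Q = 1.7620e+05
Then add 0.5336 M of B.
Step 3:
                   B          L          X
  Initial      3.237   0.007187     0.1768
  Change  -1.3899e-04 -4.1697e-04 1.3899e-04
  Equil        3.237    0.00677     0.1769
  solve Keq expr → x = 1.3899e-04; check Q = 1.7620e+05

Q₀ = 1350; Q < K (proceeds forward)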